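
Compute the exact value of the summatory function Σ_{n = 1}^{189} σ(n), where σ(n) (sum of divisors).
Σ_{n ≤ 189} σ(n) = 29430

Compute σ(n) for each 1 ≤ n ≤ 189: σ(1) = 1, σ(2) = 3, σ(3) = 4, σ(4) = 7, σ(5) = 6, σ(6) = 12, σ(7) = 8, σ(8) = 15, σ(9) = 13, σ(10) = 18, σ(11) = 12, σ(12) = 28, σ(13) = 14, σ(14) = 24, σ(15) = 24, σ(16) = 31, σ(17) = 18, σ(18) = 39, σ(19) = 20, σ(20) = 42, σ(21) = 32, σ(22) = 36, σ(23) = 24, σ(24) = 60, σ(25) = 31, σ(26) = 42, σ(27) = 40, σ(28) = 56, σ(29) = 30, σ(30) = 72, σ(31) = 32, σ(32) = 63, σ(33) = 48, σ(34) = 54, σ(35) = 48, σ(36) = 91, σ(37) = 38, σ(38) = 60, σ(39) = 56, σ(40) = 90, σ(41) = 42, σ(42) = 96, σ(43) = 44, σ(44) = 84, σ(45) = 78, σ(46) = 72, σ(47) = 48, σ(48) = 124, σ(49) = 57, σ(50) = 93, σ(51) = 72, σ(52) = 98, σ(53) = 54, σ(54) = 120, σ(55) = 72, σ(56) = 120, σ(57) = 80, σ(58) = 90, σ(59) = 60, σ(60) = 168, σ(61) = 62, σ(62) = 96, σ(63) = 104, σ(64) = 127, σ(65) = 84, σ(66) = 144, σ(67) = 68, σ(68) = 126, σ(69) = 96, σ(70) = 144, σ(71) = 72, σ(72) = 195, σ(73) = 74, σ(74) = 114, σ(75) = 124, σ(76) = 140, σ(77) = 96, σ(78) = 168, σ(79) = 80, σ(80) = 186, σ(81) = 121, σ(82) = 126, σ(83) = 84, σ(84) = 224, σ(85) = 108, σ(86) = 132, σ(87) = 120, σ(88) = 180, σ(89) = 90, σ(90) = 234, σ(91) = 112, σ(92) = 168, σ(93) = 128, σ(94) = 144, σ(95) = 120, σ(96) = 252, σ(97) = 98, σ(98) = 171, σ(99) = 156, σ(100) = 217, σ(101) = 102, σ(102) = 216, σ(103) = 104, σ(104) = 210, σ(105) = 192, σ(106) = 162, σ(107) = 108, σ(108) = 280, σ(109) = 110, σ(110) = 216, σ(111) = 152, σ(112) = 248, σ(113) = 114, σ(114) = 240, σ(115) = 144, σ(116) = 210, σ(117) = 182, σ(118) = 180, σ(119) = 144, σ(120) = 360, σ(121) = 133, σ(122) = 186, σ(123) = 168, σ(124) = 224, σ(125) = 156, σ(126) = 312, σ(127) = 128, σ(128) = 255, σ(129) = 176, σ(130) = 252, σ(131) = 132, σ(132) = 336, σ(133) = 160, σ(134) = 204, σ(135) = 240, σ(136) = 270, σ(137) = 138, σ(138) = 288, σ(139) = 140, σ(140) = 336, σ(141) = 192, σ(142) = 216, σ(143) = 168, σ(144) = 403, σ(145) = 180, σ(146) = 222, σ(147) = 228, σ(148) = 266, σ(149) = 150, σ(150) = 372, σ(151) = 152, σ(152) = 300, σ(153) = 234, σ(154) = 288, σ(155) = 192, σ(156) = 392, σ(157) = 158, σ(158) = 240, σ(159) = 216, σ(160) = 378, σ(161) = 192, σ(162) = 363, σ(163) = 164, σ(164) = 294, σ(165) = 288, σ(166) = 252, σ(167) = 168, σ(168) = 480, σ(169) = 183, σ(170) = 324, σ(171) = 260, σ(172) = 308, σ(173) = 174, σ(174) = 360, σ(175) = 248, σ(176) = 372, σ(177) = 240, σ(178) = 270, σ(179) = 180, σ(180) = 546, σ(181) = 182, σ(182) = 336, σ(183) = 248, σ(184) = 360, σ(185) = 228, σ(186) = 384, σ(187) = 216, σ(188) = 336, σ(189) = 320. Summing all 189 values: 29430. (Average order: Σ_{n ≤ x} σ(n) ~ (π²/12) x². For x = 189, (π²/12)·189² ≈ 29379.34.)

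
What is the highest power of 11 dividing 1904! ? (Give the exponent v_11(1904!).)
v_11(1904!) = 189

Legendre's formula: v_p(n!) = Σ_{k ≥ 1} ⌊n / p^k⌋. For p = 11, n = 1904, the terms are:
  ⌊1904/11^1⌋ = ⌊1904/11⌋ = 173
  ⌊1904/11^2⌋ = ⌊1904/121⌋ = 15
  ⌊1904/11^3⌋ = ⌊1904/1331⌋ = 1
(the next term ⌊1904/11^4⌋ = 0, terminating the sum). Summing: v_11(1904!) = 173 + 15 + 1 = 189.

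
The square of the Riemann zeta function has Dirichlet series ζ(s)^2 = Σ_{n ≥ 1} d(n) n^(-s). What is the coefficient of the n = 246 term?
d(246) = 8

ζ(s)^2 = (Σ 1/m^s)(Σ 1/k^s). The coefficient of 1/n^s in the product is the number of ordered pairs (m, k) with mk = n, which equals d(n). For n = 246, divisors are [1, 2, 3, 6, 41, 82, 123, 246], so d(246) = 8.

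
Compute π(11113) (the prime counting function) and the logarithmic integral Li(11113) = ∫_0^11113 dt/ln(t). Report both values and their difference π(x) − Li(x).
π(11113) = 1346;  Li(11113) ≈ 1366.28;  π(x) − Li(x) ≈ -20.28.

Direct count of primes ≤ 11113 gives π(11113) = 1346. Numerical evaluation of the logarithmic integral gives Li(11113) ≈ 1366.28. The difference π(x) − Li(x) ≈ -20.28 is typically negative for small/moderate x (Li(x) overestimates), though Littlewood's theorem shows this sign changes infinitely often.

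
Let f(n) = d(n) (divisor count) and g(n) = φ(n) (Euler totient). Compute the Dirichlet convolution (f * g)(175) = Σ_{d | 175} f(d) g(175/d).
(d * φ)(175) = 248

Divisors of 175: [1, 5, 7, 25, 35, 175]. For each d | 175:
  d = 1: d(1) · φ(175/1) = 1 · 120 = 120
  d = 5: d(5) · φ(175/5) = 2 · 24 = 48
  d = 7: d(7) · φ(175/7) = 2 · 20 = 40
  d = 25: d(25) · φ(175/25) = 3 · 6 = 18
  d = 35: d(35) · φ(175/35) = 4 · 4 = 16
  d = 175: d(175) · φ(175/175) = 6 · 1 = 6
Summing: (d * φ)(175) = 120 + 48 + 40 + 18 + 16 + 6 = 248.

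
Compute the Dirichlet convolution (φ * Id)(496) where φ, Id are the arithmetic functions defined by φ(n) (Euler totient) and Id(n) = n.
(φ * Id)(496) = 2928

Divisors of 496: [1, 2, 4, 8, 16, 31, 62, 124, 248, 496]. For each d | 496:
  d = 1: φ(1) · Id(496/1) = 1 · 496 = 496
  d = 2: φ(2) · Id(496/2) = 1 · 248 = 248
  d = 4: φ(4) · Id(496/4) = 2 · 124 = 248
  d = 8: φ(8) · Id(496/8) = 4 · 62 = 248
  d = 16: φ(16) · Id(496/16) = 8 · 31 = 248
  d = 31: φ(31) · Id(496/31) = 30 · 16 = 480
  d = 62: φ(62) · Id(496/62) = 30 · 8 = 240
  d = 124: φ(124) · Id(496/124) = 60 · 4 = 240
  d = 248: φ(248) · Id(496/248) = 120 · 2 = 240
  d = 496: φ(496) · Id(496/496) = 240 · 1 = 240
Summing: (φ * Id)(496) = 496 + 248 + 248 + 248 + 248 + 480 + 240 + 240 + 240 + 240 = 2928.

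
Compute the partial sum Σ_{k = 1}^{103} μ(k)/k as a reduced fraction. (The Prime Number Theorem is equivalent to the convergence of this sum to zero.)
Σ μ(k)/k = 41203144520038891926409588275527024249/23984823528925228172706521638692258396210

Values of μ(k) for 1 ≤ k ≤ 103: μ(1) = 1, μ(2) = -1, μ(3) = -1, μ(5) = -1, μ(6) = 1, μ(7) = -1, μ(10) = 1, μ(11) = -1, μ(13) = -1, μ(14) = 1, μ(15) = 1, μ(17) = -1, μ(19) = -1, μ(21) = 1, μ(22) = 1, μ(23) = -1, μ(26) = 1, μ(29) = -1, μ(30) = -1, μ(31) = -1, μ(33) = 1, μ(34) = 1, μ(35) = 1, μ(37) = -1, μ(38) = 1, μ(39) = 1, μ(41) = -1, μ(42) = -1, μ(43) = -1, μ(46) = 1, μ(47) = -1, μ(51) = 1, μ(53) = -1, μ(55) = 1, μ(57) = 1, μ(58) = 1, μ(59) = -1, μ(61) = -1, μ(62) = 1, μ(65) = 1, μ(66) = -1, μ(67) = -1, μ(69) = 1, μ(70) = -1, μ(71) = -1, μ(73) = -1, μ(74) = 1, μ(77) = 1, μ(78) = -1, μ(79) = -1, μ(82) = 1, μ(83) = -1, μ(85) = 1, μ(86) = 1, μ(87) = 1, μ(89) = -1, μ(91) = 1, μ(93) = 1, μ(94) = 1, μ(95) = 1, μ(97) = -1, μ(101) = -1, μ(102) = -1, μ(103) = -1, with μ = 0 on non-squarefree integers. Summing μ(k)/k for k where μ(k) ≠ 0 gives 41203144520038891926409588275527024249/23984823528925228172706521638692258396210 ≈ 0.0017. (PNT ⟺ this sum → 0 as n → ∞.)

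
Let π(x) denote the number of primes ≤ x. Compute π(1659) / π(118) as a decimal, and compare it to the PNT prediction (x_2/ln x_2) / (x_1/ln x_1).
π(1659)/π(118) = 260/30 ≈ 8.6667;  PNT prediction ≈ 9.0468.

π(118) = 30 and π(1659) = 260, so π(1659)/π(118) ≈ 8.6667. The PNT-predicted ratio is (1659/ln(1659)) / (118/ln(118)) ≈ 9.0468. The two agree to within a few percent, as expected.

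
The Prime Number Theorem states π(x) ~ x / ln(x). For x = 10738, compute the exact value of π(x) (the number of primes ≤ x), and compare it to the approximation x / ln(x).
π(10738) = 1309;  x/ln(x) ≈ 1156.92;  relative error ≈ 11.62%.

Directly count primes up to 10738: π(10738) = 1309. The PNT approximation gives 10738/ln(10738) ≈ 10738/9.28154 ≈ 1156.92. Relative error (π(x) − x/ln(x)) / π(x) ≈ 11.62%; the approximation is known to undercount slightly (Li(x) is a better estimate).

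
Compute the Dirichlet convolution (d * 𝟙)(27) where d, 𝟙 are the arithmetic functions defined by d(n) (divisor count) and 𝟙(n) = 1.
(d * 𝟙)(27) = 10

Divisors of 27: [1, 3, 9, 27]. For each d | 27:
  d = 1: d(1) · 𝟙(27/1) = 1 · 1 = 1
  d = 3: d(3) · 𝟙(27/3) = 2 · 1 = 2
  d = 9: d(9) · 𝟙(27/9) = 3 · 1 = 3
  d = 27: d(27) · 𝟙(27/27) = 4 · 1 = 4
Summing: (d * 𝟙)(27) = 1 + 2 + 3 + 4 = 10.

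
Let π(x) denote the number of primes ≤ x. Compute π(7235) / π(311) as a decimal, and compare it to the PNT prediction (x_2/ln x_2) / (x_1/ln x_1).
π(7235)/π(311) = 924/64 ≈ 14.4375;  PNT prediction ≈ 15.0257.

π(311) = 64 and π(7235) = 924, so π(7235)/π(311) ≈ 14.4375. The PNT-predicted ratio is (7235/ln(7235)) / (311/ln(311)) ≈ 15.0257. The two agree to within a few percent, as expected.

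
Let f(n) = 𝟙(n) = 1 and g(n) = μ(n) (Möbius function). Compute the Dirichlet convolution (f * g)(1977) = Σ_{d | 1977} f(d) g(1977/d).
(𝟙 * μ)(1977) = 0

Divisors of 1977: [1, 3, 659, 1977]. For each d | 1977:
  d = 1: 𝟙(1) · μ(1977/1) = 1 · 1 = 1
  d = 3: 𝟙(3) · μ(1977/3) = 1 · -1 = -1
  d = 659: 𝟙(659) · μ(1977/659) = 1 · -1 = -1
  d = 1977: 𝟙(1977) · μ(1977/1977) = 1 · 1 = 1
Summing: (𝟙 * μ)(1977) = 1 + -1 + -1 + 1 = 0.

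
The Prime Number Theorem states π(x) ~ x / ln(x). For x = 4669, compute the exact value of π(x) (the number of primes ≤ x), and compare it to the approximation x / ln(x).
π(4669) = 631;  x/ln(x) ≈ 552.63;  relative error ≈ 12.42%.

Directly count primes up to 4669: π(4669) = 631. The PNT approximation gives 4669/ln(4669) ≈ 4669/8.44870 ≈ 552.63. Relative error (π(x) − x/ln(x)) / π(x) ≈ 12.42%; the approximation is known to undercount slightly (Li(x) is a better estimate).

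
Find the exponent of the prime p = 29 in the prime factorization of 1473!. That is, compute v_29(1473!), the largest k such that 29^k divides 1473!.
v_29(1473!) = 51

Legendre's formula: v_p(n!) = Σ_{k ≥ 1} ⌊n / p^k⌋. For p = 29, n = 1473, the terms are:
  ⌊1473/29^1⌋ = ⌊1473/29⌋ = 50
  ⌊1473/29^2⌋ = ⌊1473/841⌋ = 1
(the next term ⌊1473/29^3⌋ = 0, terminating the sum). Summing: v_29(1473!) = 50 + 1 = 51.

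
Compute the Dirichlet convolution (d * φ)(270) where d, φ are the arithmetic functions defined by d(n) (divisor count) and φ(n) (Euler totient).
(d * φ)(270) = 720

Divisors of 270: [1, 2, 3, 5, 6, 9, 10, 15, 18, 27, 30, 45, 54, 90, 135, 270]. For each d | 270:
  d = 1: d(1) · φ(270/1) = 1 · 72 = 72
  d = 2: d(2) · φ(270/2) = 2 · 72 = 144
  d = 3: d(3) · φ(270/3) = 2 · 24 = 48
  d = 5: d(5) · φ(270/5) = 2 · 18 = 36
  d = 6: d(6) · φ(270/6) = 4 · 24 = 96
  d = 9: d(9) · φ(270/9) = 3 · 8 = 24
  d = 10: d(10) · φ(270/10) = 4 · 18 = 72
  d = 15: d(15) · φ(270/15) = 4 · 6 = 24
  d = 18: d(18) · φ(270/18) = 6 · 8 = 48
  d = 27: d(27) · φ(270/27) = 4 · 4 = 16
  d = 30: d(30) · φ(270/30) = 8 · 6 = 48
  d = 45: d(45) · φ(270/45) = 6 · 2 = 12
  d = 54: d(54) · φ(270/54) = 8 · 4 = 32
  d = 90: d(90) · φ(270/90) = 12 · 2 = 24
  d = 135: d(135) · φ(270/135) = 8 · 1 = 8
  d = 270: d(270) · φ(270/270) = 16 · 1 = 16
Summing: (d * φ)(270) = 72 + 144 + 48 + 36 + 96 + 24 + 72 + 24 + 48 + 16 + 48 + 12 + 32 + 24 + 8 + 16 = 720.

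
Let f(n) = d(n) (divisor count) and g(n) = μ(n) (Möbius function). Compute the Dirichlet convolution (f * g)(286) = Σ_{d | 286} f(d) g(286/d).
(d * μ)(286) = 1

Divisors of 286: [1, 2, 11, 13, 22, 26, 143, 286]. For each d | 286:
  d = 1: d(1) · μ(286/1) = 1 · -1 = -1
  d = 2: d(2) · μ(286/2) = 2 · 1 = 2
  d = 11: d(11) · μ(286/11) = 2 · 1 = 2
  d = 13: d(13) · μ(286/13) = 2 · 1 = 2
  d = 22: d(22) · μ(286/22) = 4 · -1 = -4
  d = 26: d(26) · μ(286/26) = 4 · -1 = -4
  d = 143: d(143) · μ(286/143) = 4 · -1 = -4
  d = 286: d(286) · μ(286/286) = 8 · 1 = 8
Summing: (d * μ)(286) = -1 + 2 + 2 + 2 + -4 + -4 + -4 + 8 = 1.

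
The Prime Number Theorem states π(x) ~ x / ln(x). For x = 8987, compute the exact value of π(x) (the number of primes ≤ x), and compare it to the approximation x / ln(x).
π(8987) = 1116;  x/ln(x) ≈ 987.20;  relative error ≈ 11.54%.

Directly count primes up to 8987: π(8987) = 1116. The PNT approximation gives 8987/ln(8987) ≈ 8987/9.10353 ≈ 987.20. Relative error (π(x) − x/ln(x)) / π(x) ≈ 11.54%; the approximation is known to undercount slightly (Li(x) is a better estimate).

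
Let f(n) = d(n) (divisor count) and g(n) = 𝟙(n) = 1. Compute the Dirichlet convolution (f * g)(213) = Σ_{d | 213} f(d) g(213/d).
(d * 𝟙)(213) = 9

Divisors of 213: [1, 3, 71, 213]. For each d | 213:
  d = 1: d(1) · 𝟙(213/1) = 1 · 1 = 1
  d = 3: d(3) · 𝟙(213/3) = 2 · 1 = 2
  d = 71: d(71) · 𝟙(213/71) = 2 · 1 = 2
  d = 213: d(213) · 𝟙(213/213) = 4 · 1 = 4
Summing: (d * 𝟙)(213) = 1 + 2 + 2 + 4 = 9.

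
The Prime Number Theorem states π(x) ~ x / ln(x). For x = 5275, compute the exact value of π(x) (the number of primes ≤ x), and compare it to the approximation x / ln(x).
π(5275) = 699;  x/ln(x) ≈ 615.47;  relative error ≈ 11.95%.

Directly count primes up to 5275: π(5275) = 699. The PNT approximation gives 5275/ln(5275) ≈ 5275/8.57073 ≈ 615.47. Relative error (π(x) − x/ln(x)) / π(x) ≈ 11.95%; the approximation is known to undercount slightly (Li(x) is a better estimate).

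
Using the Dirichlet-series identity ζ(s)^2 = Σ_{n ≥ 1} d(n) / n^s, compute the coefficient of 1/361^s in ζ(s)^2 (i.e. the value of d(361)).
d(361) = 3

ζ(s)^2 = (Σ 1/m^s)(Σ 1/k^s). The coefficient of 1/n^s in the product is the number of ordered pairs (m, k) with mk = n, which equals d(n). For n = 361, divisors are [1, 19, 361], so d(361) = 3.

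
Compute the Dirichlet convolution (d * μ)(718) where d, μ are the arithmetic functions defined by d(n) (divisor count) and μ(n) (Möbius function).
(d * μ)(718) = 1

Divisors of 718: [1, 2, 359, 718]. For each d | 718:
  d = 1: d(1) · μ(718/1) = 1 · 1 = 1
  d = 2: d(2) · μ(718/2) = 2 · -1 = -2
  d = 359: d(359) · μ(718/359) = 2 · -1 = -2
  d = 718: d(718) · μ(718/718) = 4 · 1 = 4
Summing: (d * μ)(718) = 1 + -2 + -2 + 4 = 1.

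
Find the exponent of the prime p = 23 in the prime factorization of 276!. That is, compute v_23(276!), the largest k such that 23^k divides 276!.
v_23(276!) = 12

Legendre's formula: v_p(n!) = Σ_{k ≥ 1} ⌊n / p^k⌋. For p = 23, n = 276, the terms are:
  ⌊276/23^1⌋ = ⌊276/23⌋ = 12
(the next term ⌊276/23^2⌋ = 0, terminating the sum). Summing: v_23(276!) = 12 = 12.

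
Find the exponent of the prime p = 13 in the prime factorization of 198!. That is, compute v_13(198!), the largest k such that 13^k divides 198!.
v_13(198!) = 16

Legendre's formula: v_p(n!) = Σ_{k ≥ 1} ⌊n / p^k⌋. For p = 13, n = 198, the terms are:
  ⌊198/13^1⌋ = ⌊198/13⌋ = 15
  ⌊198/13^2⌋ = ⌊198/169⌋ = 1
(the next term ⌊198/13^3⌋ = 0, terminating the sum). Summing: v_13(198!) = 15 + 1 = 16.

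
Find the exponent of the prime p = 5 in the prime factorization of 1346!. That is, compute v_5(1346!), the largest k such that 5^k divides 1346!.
v_5(1346!) = 334

Legendre's formula: v_p(n!) = Σ_{k ≥ 1} ⌊n / p^k⌋. For p = 5, n = 1346, the terms are:
  ⌊1346/5^1⌋ = ⌊1346/5⌋ = 269
  ⌊1346/5^2⌋ = ⌊1346/25⌋ = 53
  ⌊1346/5^3⌋ = ⌊1346/125⌋ = 10
  ⌊1346/5^4⌋ = ⌊1346/625⌋ = 2
(the next term ⌊1346/5^5⌋ = 0, terminating the sum). Summing: v_5(1346!) = 269 + 53 + 10 + 2 = 334.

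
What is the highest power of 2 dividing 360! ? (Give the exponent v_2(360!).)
v_2(360!) = 356

Legendre's formula: v_p(n!) = Σ_{k ≥ 1} ⌊n / p^k⌋. For p = 2, n = 360, the terms are:
  ⌊360/2^1⌋ = ⌊360/2⌋ = 180
  ⌊360/2^2⌋ = ⌊360/4⌋ = 90
  ⌊360/2^3⌋ = ⌊360/8⌋ = 45
  ⌊360/2^4⌋ = ⌊360/16⌋ = 22
  ⌊360/2^5⌋ = ⌊360/32⌋ = 11
  ⌊360/2^6⌋ = ⌊360/64⌋ = 5
  ⌊360/2^7⌋ = ⌊360/128⌋ = 2
  ⌊360/2^8⌋ = ⌊360/256⌋ = 1
(the next term ⌊360/2^9⌋ = 0, terminating the sum). Summing: v_2(360!) = 180 + 90 + 45 + 22 + 11 + 5 + 2 + 1 = 356.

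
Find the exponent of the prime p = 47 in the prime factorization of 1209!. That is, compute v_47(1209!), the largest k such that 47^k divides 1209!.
v_47(1209!) = 25

Legendre's formula: v_p(n!) = Σ_{k ≥ 1} ⌊n / p^k⌋. For p = 47, n = 1209, the terms are:
  ⌊1209/47^1⌋ = ⌊1209/47⌋ = 25
(the next term ⌊1209/47^2⌋ = 0, terminating the sum). Summing: v_47(1209!) = 25 = 25.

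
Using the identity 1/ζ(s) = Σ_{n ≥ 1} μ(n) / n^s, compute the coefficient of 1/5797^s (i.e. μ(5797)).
μ(5797) = -1

Factor n = 5797 = 11 · 17 · 31. μ(n) = 0 if any exponent ≥ 2 (not squarefree); otherwise μ(n) = (−1)^{ω(n)} where ω(n) is the number of distinct prime factors. Applying: μ(5797) = -1.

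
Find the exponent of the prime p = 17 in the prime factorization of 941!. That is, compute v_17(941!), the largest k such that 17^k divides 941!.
v_17(941!) = 58

Legendre's formula: v_p(n!) = Σ_{k ≥ 1} ⌊n / p^k⌋. For p = 17, n = 941, the terms are:
  ⌊941/17^1⌋ = ⌊941/17⌋ = 55
  ⌊941/17^2⌋ = ⌊941/289⌋ = 3
(the next term ⌊941/17^3⌋ = 0, terminating the sum). Summing: v_17(941!) = 55 + 3 = 58.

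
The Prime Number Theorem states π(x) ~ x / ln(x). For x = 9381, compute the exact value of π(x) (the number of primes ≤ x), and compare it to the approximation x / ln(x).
π(9381) = 1160;  x/ln(x) ≈ 1025.64;  relative error ≈ 11.58%.

Directly count primes up to 9381: π(9381) = 1160. The PNT approximation gives 9381/ln(9381) ≈ 9381/9.14644 ≈ 1025.64. Relative error (π(x) − x/ln(x)) / π(x) ≈ 11.58%; the approximation is known to undercount slightly (Li(x) is a better estimate).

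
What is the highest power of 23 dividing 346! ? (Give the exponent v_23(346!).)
v_23(346!) = 15

Legendre's formula: v_p(n!) = Σ_{k ≥ 1} ⌊n / p^k⌋. For p = 23, n = 346, the terms are:
  ⌊346/23^1⌋ = ⌊346/23⌋ = 15
(the next term ⌊346/23^2⌋ = 0, terminating the sum). Summing: v_23(346!) = 15 = 15.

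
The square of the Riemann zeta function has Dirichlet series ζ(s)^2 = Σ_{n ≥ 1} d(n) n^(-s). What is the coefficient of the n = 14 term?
d(14) = 4

ζ(s)^2 = (Σ 1/m^s)(Σ 1/k^s). The coefficient of 1/n^s in the product is the number of ordered pairs (m, k) with mk = n, which equals d(n). For n = 14, divisors are [1, 2, 7, 14], so d(14) = 4.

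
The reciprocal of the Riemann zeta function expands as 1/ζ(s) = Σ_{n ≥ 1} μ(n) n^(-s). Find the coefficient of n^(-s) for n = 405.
μ(405) = 0

Factor n = 405 = 3^4 · 5. μ(n) = 0 if any exponent ≥ 2 (not squarefree); otherwise μ(n) = (−1)^{ω(n)} where ω(n) is the number of distinct prime factors. Applying: μ(405) = 0.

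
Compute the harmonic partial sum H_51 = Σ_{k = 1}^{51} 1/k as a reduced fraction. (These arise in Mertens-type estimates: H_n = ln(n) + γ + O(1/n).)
H_51 = 14004003155738682347159/3099044504245996706400

Direct summation: H_51 = 1 + 1/2 + ... + 1/51. The least common denominator is lcm(1, ..., 51) = 3099044504245996706400; over this denominator the numerator is 3099044504245996706400 + 1549522252122998353200 + 1033014834748665568800 + 774761126061499176600 + 619808900849199341280 + 516507417374332784400 + 442720643463713815200 + 387380563030749588300 + 344338278249555189600 + 309904450424599670640 + 281731318567817882400 + 258253708687166392200 + 238388038788153592800 + 221360321731856907600 + 206602966949733113760 + 193690281515374794150 + 182296735543882159200 + 172169139124777594800 + 163107605486631405600 + 154952225212299835320 + 147573547821237938400 + 140865659283908941200 + 134741065401999856800 + 129126854343583196100 + 123961780169839868256 + 119194019394076796400 + 114779426083185063200 + 110680160865928453800 + 106863603594689541600 + 103301483474866556880 + 99969177556322474400 + 96845140757687397075 + 93910439522605960800 + 91148367771941079600 + 88544128692742763040 + 86084569562388797400 + 83757959574216127200 + 81553802743315702800 + 79462679596051197600 + 77476112606149917660 + 75586451323073090400 + 73786773910618969200 + 72070802424325504800 + 70432829641954470600 + 68867655649911037920 + 67370532700999928400 + 65937117111616951200 + 64563427171791598050 + 63245806209101973600 + 61980890084919934128 + 60765578514627386400 = 14004003155738682347159, so H_51 = 14004003155738682347159/3099044504245996706400 (already in lowest terms) ≈ 4.51881. (The PNT-adjacent estimate ln(51) + γ ≈ 4.50904 matches within O(1/n).)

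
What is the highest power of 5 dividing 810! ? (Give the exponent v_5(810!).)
v_5(810!) = 201

Legendre's formula: v_p(n!) = Σ_{k ≥ 1} ⌊n / p^k⌋. For p = 5, n = 810, the terms are:
  ⌊810/5^1⌋ = ⌊810/5⌋ = 162
  ⌊810/5^2⌋ = ⌊810/25⌋ = 32
  ⌊810/5^3⌋ = ⌊810/125⌋ = 6
  ⌊810/5^4⌋ = ⌊810/625⌋ = 1
(the next term ⌊810/5^5⌋ = 0, terminating the sum). Summing: v_5(810!) = 162 + 32 + 6 + 1 = 201.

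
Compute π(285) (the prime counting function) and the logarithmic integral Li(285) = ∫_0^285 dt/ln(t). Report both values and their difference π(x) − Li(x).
π(285) = 61;  Li(285) ≈ 65.69;  π(x) − Li(x) ≈ -4.69.

Direct count of primes ≤ 285 gives π(285) = 61. Numerical evaluation of the logarithmic integral gives Li(285) ≈ 65.69. The difference π(x) − Li(x) ≈ -4.69 is typically negative for small/moderate x (Li(x) overestimates), though Littlewood's theorem shows this sign changes infinitely often.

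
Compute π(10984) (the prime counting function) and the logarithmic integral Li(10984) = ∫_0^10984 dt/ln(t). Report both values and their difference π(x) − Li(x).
π(10984) = 1333;  Li(10984) ≈ 1352.42;  π(x) − Li(x) ≈ -19.42.

Direct count of primes ≤ 10984 gives π(10984) = 1333. Numerical evaluation of the logarithmic integral gives Li(10984) ≈ 1352.42. The difference π(x) − Li(x) ≈ -19.42 is typically negative for small/moderate x (Li(x) overestimates), though Littlewood's theorem shows this sign changes infinitely often.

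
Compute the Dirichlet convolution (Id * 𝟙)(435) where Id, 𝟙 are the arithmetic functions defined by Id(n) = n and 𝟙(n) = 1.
(Id * 𝟙)(435) = 720

Divisors of 435: [1, 3, 5, 15, 29, 87, 145, 435]. For each d | 435:
  d = 1: Id(1) · 𝟙(435/1) = 1 · 1 = 1
  d = 3: Id(3) · 𝟙(435/3) = 3 · 1 = 3
  d = 5: Id(5) · 𝟙(435/5) = 5 · 1 = 5
  d = 15: Id(15) · 𝟙(435/15) = 15 · 1 = 15
  d = 29: Id(29) · 𝟙(435/29) = 29 · 1 = 29
  d = 87: Id(87) · 𝟙(435/87) = 87 · 1 = 87
  d = 145: Id(145) · 𝟙(435/145) = 145 · 1 = 145
  d = 435: Id(435) · 𝟙(435/435) = 435 · 1 = 435
Summing: (Id * 𝟙)(435) = 1 + 3 + 5 + 15 + 29 + 87 + 145 + 435 = 720.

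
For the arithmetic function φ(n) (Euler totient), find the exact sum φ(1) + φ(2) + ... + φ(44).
Σ_{n ≤ 44} φ(n) = 604

Compute φ(n) for each 1 ≤ n ≤ 44: φ(1) = 1, φ(2) = 1, φ(3) = 2, φ(4) = 2, φ(5) = 4, φ(6) = 2, φ(7) = 6, φ(8) = 4, φ(9) = 6, φ(10) = 4, φ(11) = 10, φ(12) = 4, φ(13) = 12, φ(14) = 6, φ(15) = 8, φ(16) = 8, φ(17) = 16, φ(18) = 6, φ(19) = 18, φ(20) = 8, φ(21) = 12, φ(22) = 10, φ(23) = 22, φ(24) = 8, φ(25) = 20, φ(26) = 12, φ(27) = 18, φ(28) = 12, φ(29) = 28, φ(30) = 8, φ(31) = 30, φ(32) = 16, φ(33) = 20, φ(34) = 16, φ(35) = 24, φ(36) = 12, φ(37) = 36, φ(38) = 18, φ(39) = 24, φ(40) = 16, φ(41) = 40, φ(42) = 12, φ(43) = 42, φ(44) = 20. Summing all 44 values: 604. (Average order: Σ_{n ≤ x} φ(n) ~ (3/π²) x². For x = 44, (3/π²)·44² ≈ 588.47.)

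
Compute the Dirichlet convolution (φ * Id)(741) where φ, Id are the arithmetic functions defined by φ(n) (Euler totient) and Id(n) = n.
(φ * Id)(741) = 4625

Divisors of 741: [1, 3, 13, 19, 39, 57, 247, 741]. For each d | 741:
  d = 1: φ(1) · Id(741/1) = 1 · 741 = 741
  d = 3: φ(3) · Id(741/3) = 2 · 247 = 494
  d = 13: φ(13) · Id(741/13) = 12 · 57 = 684
  d = 19: φ(19) · Id(741/19) = 18 · 39 = 702
  d = 39: φ(39) · Id(741/39) = 24 · 19 = 456
  d = 57: φ(57) · Id(741/57) = 36 · 13 = 468
  d = 247: φ(247) · Id(741/247) = 216 · 3 = 648
  d = 741: φ(741) · Id(741/741) = 432 · 1 = 432
Summing: (φ * Id)(741) = 741 + 494 + 684 + 702 + 456 + 468 + 648 + 432 = 4625.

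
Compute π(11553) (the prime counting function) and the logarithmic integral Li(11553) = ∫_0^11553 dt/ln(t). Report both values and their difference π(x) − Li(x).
π(11553) = 1392;  Li(11553) ≈ 1413.41;  π(x) − Li(x) ≈ -21.41.

Direct count of primes ≤ 11553 gives π(11553) = 1392. Numerical evaluation of the logarithmic integral gives Li(11553) ≈ 1413.41. The difference π(x) − Li(x) ≈ -21.41 is typically negative for small/moderate x (Li(x) overestimates), though Littlewood's theorem shows this sign changes infinitely often.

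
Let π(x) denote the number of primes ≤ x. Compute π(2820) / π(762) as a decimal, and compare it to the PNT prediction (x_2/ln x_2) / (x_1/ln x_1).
π(2820)/π(762) = 410/135 ≈ 3.0370;  PNT prediction ≈ 3.0912.

π(762) = 135 and π(2820) = 410, so π(2820)/π(762) ≈ 3.0370. The PNT-predicted ratio is (2820/ln(2820)) / (762/ln(762)) ≈ 3.0912. The two agree to within a few percent, as expected.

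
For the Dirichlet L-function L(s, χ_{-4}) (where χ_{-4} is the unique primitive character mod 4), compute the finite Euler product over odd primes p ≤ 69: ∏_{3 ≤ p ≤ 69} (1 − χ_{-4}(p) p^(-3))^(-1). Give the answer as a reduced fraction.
∏ = 497044101252700953274063170881740849527845657594881/512972994773739111227016105418519405174088647311360

The odd primes p ≤ 69 are [3, 5, 7, 11, 13, 17, 19, 23, 29, 31, 37, 41, 43, 47, 53, 59, 61, 67]. For each, χ(p) = 1 if p ≡ 1 mod 4, χ(p) = −1 if p ≡ 3 mod 4. Taking (1 − χ(p)/p^3)^(-1) = p^3/(p^3 − χ(p)): (1 − (-1)/3^3)^(-1) · (1 − (1)/5^3)^(-1) · (1 − (-1)/7^3)^(-1) · (1 − (-1)/11^3)^(-1) · (1 − (1)/13^3)^(-1) · (1 − (1)/17^3)^(-1) · (1 − (-1)/19^3)^(-1) · (1 − (-1)/23^3)^(-1) · (1 − (1)/29^3)^(-1) · (1 − (-1)/31^3)^(-1) · (1 − (1)/37^3)^(-1) · (1 − (1)/41^3)^(-1) · (1 − (-1)/43^3)^(-1) · (1 − (-1)/47^3)^(-1) · (1 − (1)/53^3)^(-1) · (1 − (-1)/59^3)^(-1) · (1 − (1)/61^3)^(-1) · (1 − (-1)/67^3)^(-1) = 497044101252700953274063170881740849527845657594881/512972994773739111227016105418519405174088647311360.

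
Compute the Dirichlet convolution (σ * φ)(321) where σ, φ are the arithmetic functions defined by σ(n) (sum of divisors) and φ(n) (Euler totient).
(σ * φ)(321) = 1284

Divisors of 321: [1, 3, 107, 321]. For each d | 321:
  d = 1: σ(1) · φ(321/1) = 1 · 212 = 212
  d = 3: σ(3) · φ(321/3) = 4 · 106 = 424
  d = 107: σ(107) · φ(321/107) = 108 · 2 = 216
  d = 321: σ(321) · φ(321/321) = 432 · 1 = 432
Summing: (σ * φ)(321) = 212 + 424 + 216 + 432 = 1284.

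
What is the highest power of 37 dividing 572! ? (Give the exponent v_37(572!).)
v_37(572!) = 15

Legendre's formula: v_p(n!) = Σ_{k ≥ 1} ⌊n / p^k⌋. For p = 37, n = 572, the terms are:
  ⌊572/37^1⌋ = ⌊572/37⌋ = 15
(the next term ⌊572/37^2⌋ = 0, terminating the sum). Summing: v_37(572!) = 15 = 15.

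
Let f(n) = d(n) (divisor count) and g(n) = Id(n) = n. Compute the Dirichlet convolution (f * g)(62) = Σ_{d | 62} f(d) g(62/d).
(d * Id)(62) = 132

Divisors of 62: [1, 2, 31, 62]. For each d | 62:
  d = 1: d(1) · Id(62/1) = 1 · 62 = 62
  d = 2: d(2) · Id(62/2) = 2 · 31 = 62
  d = 31: d(31) · Id(62/31) = 2 · 2 = 4
  d = 62: d(62) · Id(62/62) = 4 · 1 = 4
Summing: (d * Id)(62) = 62 + 62 + 4 + 4 = 132.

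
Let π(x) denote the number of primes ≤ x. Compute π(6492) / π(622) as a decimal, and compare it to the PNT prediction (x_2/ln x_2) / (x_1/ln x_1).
π(6492)/π(622) = 842/114 ≈ 7.3860;  PNT prediction ≈ 7.6487.

π(622) = 114 and π(6492) = 842, so π(6492)/π(622) ≈ 7.3860. The PNT-predicted ratio is (6492/ln(6492)) / (622/ln(622)) ≈ 7.6487. The two agree to within a few percent, as expected.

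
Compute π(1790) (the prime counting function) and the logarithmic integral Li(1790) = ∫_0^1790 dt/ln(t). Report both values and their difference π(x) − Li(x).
π(1790) = 278;  Li(1790) ≈ 286.98;  π(x) − Li(x) ≈ -8.98.

Direct count of primes ≤ 1790 gives π(1790) = 278. Numerical evaluation of the logarithmic integral gives Li(1790) ≈ 286.98. The difference π(x) − Li(x) ≈ -8.98 is typically negative for small/moderate x (Li(x) overestimates), though Littlewood's theorem shows this sign changes infinitely often.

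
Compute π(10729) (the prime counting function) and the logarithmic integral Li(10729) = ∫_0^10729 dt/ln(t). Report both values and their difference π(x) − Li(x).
π(10729) = 1308;  Li(10729) ≈ 1324.98;  π(x) − Li(x) ≈ -16.98.

Direct count of primes ≤ 10729 gives π(10729) = 1308. Numerical evaluation of the logarithmic integral gives Li(10729) ≈ 1324.98. The difference π(x) − Li(x) ≈ -16.98 is typically negative for small/moderate x (Li(x) overestimates), though Littlewood's theorem shows this sign changes infinitely often.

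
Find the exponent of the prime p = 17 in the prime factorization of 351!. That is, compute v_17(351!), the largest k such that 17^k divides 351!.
v_17(351!) = 21

Legendre's formula: v_p(n!) = Σ_{k ≥ 1} ⌊n / p^k⌋. For p = 17, n = 351, the terms are:
  ⌊351/17^1⌋ = ⌊351/17⌋ = 20
  ⌊351/17^2⌋ = ⌊351/289⌋ = 1
(the next term ⌊351/17^3⌋ = 0, terminating the sum). Summing: v_17(351!) = 20 + 1 = 21.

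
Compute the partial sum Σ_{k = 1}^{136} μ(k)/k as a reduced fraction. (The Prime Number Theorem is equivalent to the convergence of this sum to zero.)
Σ μ(k)/k = 1798157260399775266990045811129040783798487774562/262948239526313870385685898536205956450305483726315

Values of μ(k) for 1 ≤ k ≤ 136: μ(1) = 1, μ(2) = -1, μ(3) = -1, μ(5) = -1, μ(6) = 1, μ(7) = -1, μ(10) = 1, μ(11) = -1, μ(13) = -1, μ(14) = 1, μ(15) = 1, μ(17) = -1, μ(19) = -1, μ(21) = 1, μ(22) = 1, μ(23) = -1, μ(26) = 1, μ(29) = -1, μ(30) = -1, μ(31) = -1, μ(33) = 1, μ(34) = 1, μ(35) = 1, μ(37) = -1, μ(38) = 1, μ(39) = 1, μ(41) = -1, μ(42) = -1, μ(43) = -1, μ(46) = 1, μ(47) = -1, μ(51) = 1, μ(53) = -1, μ(55) = 1, μ(57) = 1, μ(58) = 1, μ(59) = -1, μ(61) = -1, μ(62) = 1, μ(65) = 1, μ(66) = -1, μ(67) = -1, μ(69) = 1, μ(70) = -1, μ(71) = -1, μ(73) = -1, μ(74) = 1, μ(77) = 1, μ(78) = -1, μ(79) = -1, μ(82) = 1, μ(83) = -1, μ(85) = 1, μ(86) = 1, μ(87) = 1, μ(89) = -1, μ(91) = 1, μ(93) = 1, μ(94) = 1, μ(95) = 1, μ(97) = -1, μ(101) = -1, μ(102) = -1, μ(103) = -1, μ(105) = -1, μ(106) = 1, μ(107) = -1, μ(109) = -1, μ(110) = -1, μ(111) = 1, μ(113) = -1, μ(114) = -1, μ(115) = 1, μ(118) = 1, μ(119) = 1, μ(122) = 1, μ(123) = 1, μ(127) = -1, μ(129) = 1, μ(130) = -1, μ(131) = -1, μ(133) = 1, μ(134) = 1, with μ = 0 on non-squarefree integers. Summing μ(k)/k for k where μ(k) ≠ 0 gives 1798157260399775266990045811129040783798487774562/262948239526313870385685898536205956450305483726315 ≈ 0.0068. (PNT ⟺ this sum → 0 as n → ∞.)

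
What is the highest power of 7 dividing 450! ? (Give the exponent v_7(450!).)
v_7(450!) = 74

Legendre's formula: v_p(n!) = Σ_{k ≥ 1} ⌊n / p^k⌋. For p = 7, n = 450, the terms are:
  ⌊450/7^1⌋ = ⌊450/7⌋ = 64
  ⌊450/7^2⌋ = ⌊450/49⌋ = 9
  ⌊450/7^3⌋ = ⌊450/343⌋ = 1
(the next term ⌊450/7^4⌋ = 0, terminating the sum). Summing: v_7(450!) = 64 + 9 + 1 = 74.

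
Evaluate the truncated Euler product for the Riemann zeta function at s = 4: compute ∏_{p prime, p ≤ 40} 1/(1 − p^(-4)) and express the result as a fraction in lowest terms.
∏ = 118583889910340935015737417301254569/109564363617893205834674995200000000

The primes p ≤ 40 are [2, 3, 5, 7, 11, 13, 17, 19, 23, 29, 31, 37]. For each prime, (1 − 1/p^4)^(-1) = p^4 / (p^4 − 1). The product is (1 − 1/2^4)^(-1), (1 − 1/3^4)^(-1), (1 − 1/5^4)^(-1), (1 − 1/7^4)^(-1), (1 − 1/11^4)^(-1), (1 − 1/13^4)^(-1), (1 − 1/17^4)^(-1), (1 − 1/19^4)^(-1), (1 − 1/23^4)^(-1), (1 − 1/29^4)^(-1), (1 − 1/31^4)^(-1), (1 − 1/37^4)^(-1) = ∏ p^4 / (p^4 − 1) = 118583889910340935015737417301254569/109564363617893205834674995200000000.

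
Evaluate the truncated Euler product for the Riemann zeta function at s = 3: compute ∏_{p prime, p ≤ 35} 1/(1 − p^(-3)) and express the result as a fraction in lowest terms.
∏ = 209363023479599225665/174187638420315512832

The primes p ≤ 35 are [2, 3, 5, 7, 11, 13, 17, 19, 23, 29, 31]. For each prime, (1 − 1/p^3)^(-1) = p^3 / (p^3 − 1). The product is (1 − 1/2^3)^(-1), (1 − 1/3^3)^(-1), (1 − 1/5^3)^(-1), (1 − 1/7^3)^(-1), (1 − 1/11^3)^(-1), (1 − 1/13^3)^(-1), (1 − 1/17^3)^(-1), (1 − 1/19^3)^(-1), (1 − 1/23^3)^(-1), (1 − 1/29^3)^(-1), (1 − 1/31^3)^(-1) = ∏ p^3 / (p^3 − 1) = 209363023479599225665/174187638420315512832.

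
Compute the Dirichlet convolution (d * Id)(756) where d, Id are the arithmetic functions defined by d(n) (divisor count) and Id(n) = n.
(d * Id)(756) = 5742

Divisors of 756: [1, 2, 3, 4, 6, 7, 9, 12, 14, 18, 21, 27, 28, 36, 42, 54, 63, 84, 108, 126, 189, 252, 378, 756]. For each d | 756:
  d = 1: d(1) · Id(756/1) = 1 · 756 = 756
  d = 2: d(2) · Id(756/2) = 2 · 378 = 756
  d = 3: d(3) · Id(756/3) = 2 · 252 = 504
  d = 4: d(4) · Id(756/4) = 3 · 189 = 567
  d = 6: d(6) · Id(756/6) = 4 · 126 = 504
  d = 7: d(7) · Id(756/7) = 2 · 108 = 216
  d = 9: d(9) · Id(756/9) = 3 · 84 = 252
  d = 12: d(12) · Id(756/12) = 6 · 63 = 378
  d = 14: d(14) · Id(756/14) = 4 · 54 = 216
  d = 18: d(18) · Id(756/18) = 6 · 42 = 252
  d = 21: d(21) · Id(756/21) = 4 · 36 = 144
  d = 27: d(27) · Id(756/27) = 4 · 28 = 112
  d = 28: d(28) · Id(756/28) = 6 · 27 = 162
  d = 36: d(36) · Id(756/36) = 9 · 21 = 189
  d = 42: d(42) · Id(756/42) = 8 · 18 = 144
  d = 54: d(54) · Id(756/54) = 8 · 14 = 112
  d = 63: d(63) · Id(756/63) = 6 · 12 = 72
  d = 84: d(84) · Id(756/84) = 12 · 9 = 108
  d = 108: d(108) · Id(756/108) = 12 · 7 = 84
  d = 126: d(126) · Id(756/126) = 12 · 6 = 72
  d = 189: d(189) · Id(756/189) = 8 · 4 = 32
  d = 252: d(252) · Id(756/252) = 18 · 3 = 54
  d = 378: d(378) · Id(756/378) = 16 · 2 = 32
  d = 756: d(756) · Id(756/756) = 24 · 1 = 24
Summing: (d * Id)(756) = 756 + 756 + 504 + 567 + 504 + 216 + 252 + 378 + 216 + 252 + 144 + 112 + 162 + 189 + 144 + 112 + 72 + 108 + 84 + 72 + 32 + 54 + 32 + 24 = 5742.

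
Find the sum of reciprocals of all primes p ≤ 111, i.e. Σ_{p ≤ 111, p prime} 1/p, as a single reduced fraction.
Σ 1/p = 514977313070181206962860776592994315598662571/279734996817854936178276161872067809674997230

π(111) = 29, so the primes ≤ 111 are [2, 3, 5, 7, 11, 13, 17, 19, 23, 29, 31, 37, 41, 43, 47, 53, 59, 61, 67, 71, 73, 79, 83, 89, 97, 101, 103, 107, 109]. Summing 1/p over these primes: 514977313070181206962860776592994315598662571/279734996817854936178276161872067809674997230 ≈ 1.8409. Mertens estimate ln ln(111) + 0.2615 ≈ 1.8111.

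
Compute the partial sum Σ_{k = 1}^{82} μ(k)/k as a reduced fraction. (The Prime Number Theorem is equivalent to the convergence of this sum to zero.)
Σ μ(k)/k = -1401629533229069216211617003/107254825578022430263302818471

Values of μ(k) for 1 ≤ k ≤ 82: μ(1) = 1, μ(2) = -1, μ(3) = -1, μ(5) = -1, μ(6) = 1, μ(7) = -1, μ(10) = 1, μ(11) = -1, μ(13) = -1, μ(14) = 1, μ(15) = 1, μ(17) = -1, μ(19) = -1, μ(21) = 1, μ(22) = 1, μ(23) = -1, μ(26) = 1, μ(29) = -1, μ(30) = -1, μ(31) = -1, μ(33) = 1, μ(34) = 1, μ(35) = 1, μ(37) = -1, μ(38) = 1, μ(39) = 1, μ(41) = -1, μ(42) = -1, μ(43) = -1, μ(46) = 1, μ(47) = -1, μ(51) = 1, μ(53) = -1, μ(55) = 1, μ(57) = 1, μ(58) = 1, μ(59) = -1, μ(61) = -1, μ(62) = 1, μ(65) = 1, μ(66) = -1, μ(67) = -1, μ(69) = 1, μ(70) = -1, μ(71) = -1, μ(73) = -1, μ(74) = 1, μ(77) = 1, μ(78) = -1, μ(79) = -1, μ(82) = 1, with μ = 0 on non-squarefree integers. Summing μ(k)/k for k where μ(k) ≠ 0 gives -1401629533229069216211617003/107254825578022430263302818471 ≈ -0.0131. (PNT ⟺ this sum → 0 as n → ∞.)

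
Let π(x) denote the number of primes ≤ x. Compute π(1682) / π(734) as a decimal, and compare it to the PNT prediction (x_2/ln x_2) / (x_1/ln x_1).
π(1682)/π(734) = 263/130 ≈ 2.0231;  PNT prediction ≈ 2.0357.

π(734) = 130 and π(1682) = 263, so π(1682)/π(734) ≈ 2.0231. The PNT-predicted ratio is (1682/ln(1682)) / (734/ln(734)) ≈ 2.0357. The two agree to within a few percent, as expected.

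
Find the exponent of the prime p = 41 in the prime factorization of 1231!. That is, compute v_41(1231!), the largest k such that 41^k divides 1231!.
v_41(1231!) = 30

Legendre's formula: v_p(n!) = Σ_{k ≥ 1} ⌊n / p^k⌋. For p = 41, n = 1231, the terms are:
  ⌊1231/41^1⌋ = ⌊1231/41⌋ = 30
(the next term ⌊1231/41^2⌋ = 0, terminating the sum). Summing: v_41(1231!) = 30 = 30.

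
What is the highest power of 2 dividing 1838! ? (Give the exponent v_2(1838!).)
v_2(1838!) = 1831

Legendre's formula: v_p(n!) = Σ_{k ≥ 1} ⌊n / p^k⌋. For p = 2, n = 1838, the terms are:
  ⌊1838/2^1⌋ = ⌊1838/2⌋ = 919
  ⌊1838/2^2⌋ = ⌊1838/4⌋ = 459
  ⌊1838/2^3⌋ = ⌊1838/8⌋ = 229
  ⌊1838/2^4⌋ = ⌊1838/16⌋ = 114
  ⌊1838/2^5⌋ = ⌊1838/32⌋ = 57
  ⌊1838/2^6⌋ = ⌊1838/64⌋ = 28
  ⌊1838/2^7⌋ = ⌊1838/128⌋ = 14
  ⌊1838/2^8⌋ = ⌊1838/256⌋ = 7
  ⌊1838/2^9⌋ = ⌊1838/512⌋ = 3
  ⌊1838/2^10⌋ = ⌊1838/1024⌋ = 1
(the next term ⌊1838/2^11⌋ = 0, terminating the sum). Summing: v_2(1838!) = 919 + 459 + 229 + 114 + 57 + 28 + 14 + 7 + 3 + 1 = 1831.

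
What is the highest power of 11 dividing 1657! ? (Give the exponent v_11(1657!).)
v_11(1657!) = 164

Legendre's formula: v_p(n!) = Σ_{k ≥ 1} ⌊n / p^k⌋. For p = 11, n = 1657, the terms are:
  ⌊1657/11^1⌋ = ⌊1657/11⌋ = 150
  ⌊1657/11^2⌋ = ⌊1657/121⌋ = 13
  ⌊1657/11^3⌋ = ⌊1657/1331⌋ = 1
(the next term ⌊1657/11^4⌋ = 0, terminating the sum). Summing: v_11(1657!) = 150 + 13 + 1 = 164.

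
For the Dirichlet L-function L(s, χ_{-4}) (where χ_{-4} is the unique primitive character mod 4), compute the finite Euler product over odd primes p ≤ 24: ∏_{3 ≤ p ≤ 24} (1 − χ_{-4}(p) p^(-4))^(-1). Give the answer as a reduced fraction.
∏ = 2907090265708363109850475/2939590979896221115088896

The odd primes p ≤ 24 are [3, 5, 7, 11, 13, 17, 19, 23]. For each, χ(p) = 1 if p ≡ 1 mod 4, χ(p) = −1 if p ≡ 3 mod 4. Taking (1 − χ(p)/p^4)^(-1) = p^4/(p^4 − χ(p)): (1 − (-1)/3^4)^(-1) · (1 − (1)/5^4)^(-1) · (1 − (-1)/7^4)^(-1) · (1 − (-1)/11^4)^(-1) · (1 − (1)/13^4)^(-1) · (1 − (1)/17^4)^(-1) · (1 − (-1)/19^4)^(-1) · (1 − (-1)/23^4)^(-1) = 2907090265708363109850475/2939590979896221115088896.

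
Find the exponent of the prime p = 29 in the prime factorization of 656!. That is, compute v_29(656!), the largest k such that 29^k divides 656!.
v_29(656!) = 22

Legendre's formula: v_p(n!) = Σ_{k ≥ 1} ⌊n / p^k⌋. For p = 29, n = 656, the terms are:
  ⌊656/29^1⌋ = ⌊656/29⌋ = 22
(the next term ⌊656/29^2⌋ = 0, terminating the sum). Summing: v_29(656!) = 22 = 22.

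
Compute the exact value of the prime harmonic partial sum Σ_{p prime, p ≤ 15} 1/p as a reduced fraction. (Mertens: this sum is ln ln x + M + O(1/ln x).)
Σ 1/p = 40361/30030

π(15) = 6, so the primes ≤ 15 are [2, 3, 5, 7, 11, 13]. Summing 1/p over these primes: 40361/30030 ≈ 1.3440. Mertens estimate ln ln(15) + 0.2615 ≈ 1.2577.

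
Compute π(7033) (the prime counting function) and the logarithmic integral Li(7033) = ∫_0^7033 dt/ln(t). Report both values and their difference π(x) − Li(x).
π(7033) = 904;  Li(7033) ≈ 918.06;  π(x) − Li(x) ≈ -14.06.

Direct count of primes ≤ 7033 gives π(7033) = 904. Numerical evaluation of the logarithmic integral gives Li(7033) ≈ 918.06. The difference π(x) − Li(x) ≈ -14.06 is typically negative for small/moderate x (Li(x) overestimates), though Littlewood's theorem shows this sign changes infinitely often.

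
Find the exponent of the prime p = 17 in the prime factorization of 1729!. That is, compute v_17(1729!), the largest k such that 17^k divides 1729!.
v_17(1729!) = 106

Legendre's formula: v_p(n!) = Σ_{k ≥ 1} ⌊n / p^k⌋. For p = 17, n = 1729, the terms are:
  ⌊1729/17^1⌋ = ⌊1729/17⌋ = 101
  ⌊1729/17^2⌋ = ⌊1729/289⌋ = 5
(the next term ⌊1729/17^3⌋ = 0, terminating the sum). Summing: v_17(1729!) = 101 + 5 = 106.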